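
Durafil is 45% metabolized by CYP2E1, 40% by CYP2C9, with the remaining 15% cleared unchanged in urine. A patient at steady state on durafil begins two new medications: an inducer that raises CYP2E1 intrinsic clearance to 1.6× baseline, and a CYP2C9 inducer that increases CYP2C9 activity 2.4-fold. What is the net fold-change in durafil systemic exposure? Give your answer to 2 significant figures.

The CYP2E1 pathway (45% of clearance) rises to 1.6× activity: 0.45 × 1.6 = 0.72.
The CYP2C9 pathway (40% of clearance) rises to 2.4× activity: 0.4 × 2.4 = 0.96.
The remaining 15% of clearance is unaffected.
Relative clearance = 0.72 + 0.96 + 0.15 = 1.83.
Net systemic exposure ratio = 1 / 1.83 = 0.55.

0.55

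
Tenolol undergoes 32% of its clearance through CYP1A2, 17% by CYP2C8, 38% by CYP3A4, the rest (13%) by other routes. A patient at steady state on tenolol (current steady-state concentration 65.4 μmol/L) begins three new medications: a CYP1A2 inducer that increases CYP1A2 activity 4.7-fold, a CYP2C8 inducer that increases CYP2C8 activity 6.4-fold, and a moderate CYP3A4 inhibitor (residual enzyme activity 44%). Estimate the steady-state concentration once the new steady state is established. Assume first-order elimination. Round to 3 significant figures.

The CYP1A2 pathway (32% of clearance) rises to 4.7× activity: 0.32 × 4.7 = 1.504.
The CYP2C8 pathway (17% of clearance) is boosted to 6.4× activity: 0.17 × 6.4 = 1.088.
The CYP3A4 pathway (38% of clearance) falls to 0.44× activity: 0.38 × 0.44 = 0.1672.
The remaining 13% of clearance is unaffected.
CL_new/CL_old = 1.504 + 1.088 + 0.1672 + 0.13 = 2.8892.
New steady-state concentration = 65.4 / 2.8892 = 22.6 μmol/L (concentration scales inversely with clearance).

22.6 μmol/L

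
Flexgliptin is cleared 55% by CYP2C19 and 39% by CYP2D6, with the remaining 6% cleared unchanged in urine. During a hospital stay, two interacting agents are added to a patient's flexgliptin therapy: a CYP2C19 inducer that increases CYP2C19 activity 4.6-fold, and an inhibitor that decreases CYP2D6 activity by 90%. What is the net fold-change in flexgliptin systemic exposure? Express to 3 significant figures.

The CYP2C19 pathway (55% of clearance) rises to 4.6× activity: 0.55 × 4.6 = 2.53.
The CYP2D6 pathway (39% of clearance) is reduced to 0.1× activity: 0.39 × 0.1 = 0.039.
Non-CYP routes (6%) are unchanged.
Relative clearance = 2.53 + 0.039 + 0.06 = 2.629.
Net systemic exposure ratio = 1 / 2.629 = 0.380.

0.380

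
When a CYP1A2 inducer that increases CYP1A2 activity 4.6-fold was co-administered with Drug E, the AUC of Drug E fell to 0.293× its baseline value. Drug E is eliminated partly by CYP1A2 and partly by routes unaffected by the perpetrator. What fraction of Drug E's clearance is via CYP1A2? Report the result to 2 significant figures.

Let fm be the CYP1A2 fraction. New clearance relative to baseline = fm × 4.6 + (1 − fm).
AUC ratio = 1 / (new CL fraction), so new CL fraction = 1 / 0.293 = 3.413.
fm × 4.6 + 1 − fm = 3.413  ⇒  fm × (4.6 − 1) = 2.413  ⇒  fm = 0.67.

0.67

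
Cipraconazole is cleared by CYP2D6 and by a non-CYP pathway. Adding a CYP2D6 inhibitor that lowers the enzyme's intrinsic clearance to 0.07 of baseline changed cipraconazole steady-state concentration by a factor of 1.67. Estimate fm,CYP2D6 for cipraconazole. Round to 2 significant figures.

Let x = fm,CYP2D6. Because steady-state concentration ∝ 1/CL, relative clearance fell to 1/1.67 = 0.5988.
Setting x·0.07 + (1 − x) = 0.5988 and solving: x = (0.5988 − 1)/(0.07 − 1) = 0.43.

0.43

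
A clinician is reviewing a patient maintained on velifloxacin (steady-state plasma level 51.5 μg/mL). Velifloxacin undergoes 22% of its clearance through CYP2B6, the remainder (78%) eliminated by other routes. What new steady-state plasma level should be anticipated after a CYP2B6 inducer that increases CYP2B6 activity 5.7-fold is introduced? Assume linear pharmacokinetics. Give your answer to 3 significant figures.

25.3 μg/mL

CYP2B6: 0.22 × 5.7 = 1.254
Other: 0.78 (unchanged)
CL_new/CL_old = 1.254 + 0.78 = 2.034.
Steady-state plasma level ∝ 1/CL, so new value = 51.5 / 2.034 = 25.3 μg/mL.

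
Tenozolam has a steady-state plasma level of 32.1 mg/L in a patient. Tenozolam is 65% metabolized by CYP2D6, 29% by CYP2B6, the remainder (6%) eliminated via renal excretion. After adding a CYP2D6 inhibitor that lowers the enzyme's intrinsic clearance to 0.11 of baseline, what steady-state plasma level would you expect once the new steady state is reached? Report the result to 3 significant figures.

76.2 mg/L

The CYP2D6 pathway (65% of clearance) is reduced to 0.11× activity: 0.65 × 0.11 = 0.0715.
CYP2B6 (29%) and the residual 6% are unaffected.
New clearance relative to baseline: 0.0715 + 0.29 + 0.06 = 0.4215.
With dosing unchanged, steady-state plasma level scales as 1/CL: 32.1 / 0.4215 = 76.2 mg/L.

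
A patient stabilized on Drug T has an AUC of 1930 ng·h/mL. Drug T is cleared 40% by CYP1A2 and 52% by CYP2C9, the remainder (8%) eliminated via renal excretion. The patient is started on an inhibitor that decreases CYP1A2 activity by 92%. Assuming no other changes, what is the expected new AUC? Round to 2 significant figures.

The CYP1A2 pathway (40% of clearance) is reduced to 0.08× activity: 0.4 × 0.08 = 0.032.
CYP2C9 (52%) and the residual 8% are unaffected.
Relative clearance = 0.032 + 0.52 + 0.08 = 0.632.
New AUC = baseline ÷ relative clearance = 1930 / 0.632 = 3.1 × 10³ ng·h/mL.

3.1 × 10³ ng·h/mL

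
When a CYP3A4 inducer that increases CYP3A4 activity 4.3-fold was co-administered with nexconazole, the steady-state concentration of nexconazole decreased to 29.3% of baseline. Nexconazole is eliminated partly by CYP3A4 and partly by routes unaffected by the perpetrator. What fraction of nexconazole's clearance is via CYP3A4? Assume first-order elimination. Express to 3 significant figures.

CL'/CL = 1 / 0.293 = 3.413
4.3·fm + (1 − fm) = 3.413
fm = (3.413 − 1) / (4.3 − 1) = 0.731

0.731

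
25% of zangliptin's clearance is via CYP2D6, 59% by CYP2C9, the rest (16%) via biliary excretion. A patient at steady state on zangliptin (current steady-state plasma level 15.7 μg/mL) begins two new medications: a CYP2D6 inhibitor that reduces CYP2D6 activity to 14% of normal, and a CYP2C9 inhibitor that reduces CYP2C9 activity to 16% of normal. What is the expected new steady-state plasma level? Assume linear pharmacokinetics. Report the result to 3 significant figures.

CYP2D6: 0.25 × 0.14 = 0.035
CYP2C9: 0.59 × 0.16 = 0.0944
Other: 0.16 (unchanged)
New clearance relative to baseline: 0.035 + 0.0944 + 0.16 = 0.2894.
Steady-state plasma level ∝ 1/CL: new value = 15.7 / 0.2894 = 54.3 μg/mL.

54.3 μg/mL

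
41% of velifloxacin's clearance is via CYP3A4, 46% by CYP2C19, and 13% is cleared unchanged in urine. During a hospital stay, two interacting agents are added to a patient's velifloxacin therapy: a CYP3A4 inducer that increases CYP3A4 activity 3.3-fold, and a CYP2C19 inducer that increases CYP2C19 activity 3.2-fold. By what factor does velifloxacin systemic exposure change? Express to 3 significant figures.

The CYP3A4 pathway (41% of clearance) rises to 3.3× activity: 0.41 × 3.3 = 1.353.
The CYP2C19 pathway (46% of clearance) rises to 3.2× activity: 0.46 × 3.2 = 1.472.
The remaining 13% of clearance is unaffected.
New clearance relative to baseline: 1.353 + 1.472 + 0.13 = 2.955.
Net systemic exposure ratio = 1 / 2.955 = 0.338.

0.338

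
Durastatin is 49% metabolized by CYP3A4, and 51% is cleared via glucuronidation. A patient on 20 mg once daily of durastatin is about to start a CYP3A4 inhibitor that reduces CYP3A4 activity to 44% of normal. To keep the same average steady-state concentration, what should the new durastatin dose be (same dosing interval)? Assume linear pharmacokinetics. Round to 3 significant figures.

14.5 mg

CYP3A4: 0.49 × 0.44 = 0.2156
Other: 0.51 (unchanged)
CL_new/CL_old = 0.2156 + 0.51 = 0.7256.
To maintain the same steady-state level, dose must scale with clearance: new dose = 20 × 0.7256 = 14.5 mg.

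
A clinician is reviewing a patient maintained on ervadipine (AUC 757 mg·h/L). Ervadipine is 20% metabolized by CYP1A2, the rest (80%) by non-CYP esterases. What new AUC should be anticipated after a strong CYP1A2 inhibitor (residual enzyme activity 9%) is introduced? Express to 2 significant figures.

9.3 × 10² mg·h/L

The CYP1A2 pathway (20% of clearance) drops to 0.09× activity: 0.2 × 0.09 = 0.018.
The remaining 80% of clearance is unaffected.
Relative clearance = 0.018 + 0.8 = 0.818.
AUC ∝ 1/CL, so new value = 757 / 0.818 = 9.3 × 10² mg·h/L.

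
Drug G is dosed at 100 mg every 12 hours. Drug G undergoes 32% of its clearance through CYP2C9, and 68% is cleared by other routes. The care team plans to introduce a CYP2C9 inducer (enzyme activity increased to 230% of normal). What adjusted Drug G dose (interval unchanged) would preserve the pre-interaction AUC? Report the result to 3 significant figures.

142 mg

The CYP2C9 pathway (32% of clearance) rises to 2.3× activity: 0.32 × 2.3 = 0.736.
The remaining 68% of clearance is unaffected.
Relative clearance = 0.736 + 0.68 = 1.416.
To maintain the same steady-state level, dose must scale with clearance: new dose = 100 × 1.416 = 142 mg.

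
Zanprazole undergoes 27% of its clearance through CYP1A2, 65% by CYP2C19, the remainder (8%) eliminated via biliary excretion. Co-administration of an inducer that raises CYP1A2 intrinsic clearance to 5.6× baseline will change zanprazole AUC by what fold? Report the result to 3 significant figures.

0.446

The CYP1A2 pathway (27% of clearance) is boosted to 5.6× activity: 0.27 × 5.6 = 1.512.
CYP2C19 (65%) and the residual 8% are unaffected.
New clearance relative to baseline: 1.512 + 0.65 + 0.08 = 2.242.
AUC is inversely proportional to clearance, so the fold-change is 1 / 2.242 = 0.446.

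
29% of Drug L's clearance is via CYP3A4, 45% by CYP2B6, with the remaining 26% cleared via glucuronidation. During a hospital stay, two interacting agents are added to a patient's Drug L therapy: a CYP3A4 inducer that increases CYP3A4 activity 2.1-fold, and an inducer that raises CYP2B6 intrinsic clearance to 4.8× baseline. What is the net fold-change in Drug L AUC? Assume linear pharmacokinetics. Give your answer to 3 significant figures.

0.330

The CYP3A4 pathway (29% of clearance) is boosted to 2.1× activity: 0.29 × 2.1 = 0.609.
The CYP2B6 pathway (45% of clearance) is boosted to 4.8× activity: 0.45 × 4.8 = 2.16.
The remaining 26% of clearance is unaffected.
Relative clearance = 0.609 + 2.16 + 0.26 = 3.029.
Net AUC ratio = 1 / 3.029 = 0.330.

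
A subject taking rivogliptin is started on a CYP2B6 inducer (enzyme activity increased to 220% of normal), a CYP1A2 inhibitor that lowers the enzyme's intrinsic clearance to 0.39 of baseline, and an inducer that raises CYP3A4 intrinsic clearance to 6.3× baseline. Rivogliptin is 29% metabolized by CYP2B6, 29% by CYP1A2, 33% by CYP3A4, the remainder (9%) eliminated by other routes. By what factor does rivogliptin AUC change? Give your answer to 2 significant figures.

The CYP2B6 pathway (29% of clearance) is boosted to 2.2× activity: 0.29 × 2.2 = 0.638.
The CYP1A2 pathway (29% of clearance) falls to 0.39× activity: 0.29 × 0.39 = 0.1131.
The CYP3A4 pathway (33% of clearance) increases to 6.3× activity: 0.33 × 6.3 = 2.079.
Non-CYP routes (9%) are unchanged.
Relative clearance = 0.638 + 0.1131 + 2.079 + 0.09 = 2.9201.
Because AUC varies inversely with clearance, the combined effect is 1 / 2.9201 = 0.34.

0.34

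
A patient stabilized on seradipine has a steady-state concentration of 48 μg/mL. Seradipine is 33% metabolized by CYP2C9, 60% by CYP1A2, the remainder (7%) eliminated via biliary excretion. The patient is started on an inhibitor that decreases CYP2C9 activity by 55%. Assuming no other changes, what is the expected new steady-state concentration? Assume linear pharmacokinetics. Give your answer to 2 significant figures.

59 μg/mL

The CYP2C9 pathway (33% of clearance) falls to 0.45× activity: 0.33 × 0.45 = 0.1485.
CYP1A2 (60%) and the residual 7% are unaffected.
Relative clearance = 0.1485 + 0.6 + 0.07 = 0.8185.
Steady-state concentration ∝ 1/CL, so new value = 48 / 0.8185 = 59 μg/mL.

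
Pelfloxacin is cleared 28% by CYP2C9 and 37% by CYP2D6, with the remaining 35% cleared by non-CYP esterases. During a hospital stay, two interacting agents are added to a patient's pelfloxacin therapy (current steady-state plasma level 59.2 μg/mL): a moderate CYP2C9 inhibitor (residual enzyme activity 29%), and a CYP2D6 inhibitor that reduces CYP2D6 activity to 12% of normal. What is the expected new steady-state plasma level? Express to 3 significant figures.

124 μg/mL

CYP2C9: 0.28 × 0.29 = 0.0812
CYP2D6: 0.37 × 0.12 = 0.0444
Other: 0.35 (unchanged)
Relative clearance = 0.0812 + 0.0444 + 0.35 = 0.4756.
New steady-state plasma level = 59.2 / 0.4756 = 124 μg/mL (concentration scales inversely with clearance).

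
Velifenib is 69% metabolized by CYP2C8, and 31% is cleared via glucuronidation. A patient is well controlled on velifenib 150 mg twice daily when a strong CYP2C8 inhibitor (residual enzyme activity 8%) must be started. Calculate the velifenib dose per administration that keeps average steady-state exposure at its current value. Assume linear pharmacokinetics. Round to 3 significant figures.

CYP2C8: 0.69 × 0.08 = 0.0552
Other: 0.31 (unchanged)
New clearance relative to baseline: 0.0552 + 0.31 = 0.3652.
Exposure is unchanged when dose changes in proportion to clearance. New dose = 150 mg × 0.3652 = 54.8 mg.

54.8 mg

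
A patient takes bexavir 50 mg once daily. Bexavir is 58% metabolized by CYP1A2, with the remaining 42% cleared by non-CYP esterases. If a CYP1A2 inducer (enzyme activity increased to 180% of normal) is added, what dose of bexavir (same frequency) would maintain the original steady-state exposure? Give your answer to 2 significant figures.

73 mg

The CYP1A2 pathway (58% of clearance) increases to 1.8× activity: 0.58 × 1.8 = 1.044.
Non-CYP routes (42%) are unchanged.
CL_new/CL_old = 1.044 + 0.42 = 1.464.
Css,avg = (dose rate)/CL, so holding Css fixed requires dose ∝ CL: 50 × 1.464 = 73 mg.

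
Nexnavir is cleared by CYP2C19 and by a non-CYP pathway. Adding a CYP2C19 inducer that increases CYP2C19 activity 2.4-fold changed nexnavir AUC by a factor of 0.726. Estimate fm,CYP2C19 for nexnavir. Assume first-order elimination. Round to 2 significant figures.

Write x for the fraction cleared via CYP2C19. The observed AUC change means clearance rose to 1/0.726 = 1.377 of baseline.
Setting x·2.4 + (1 − x) = 1.377 and solving: x = (1.377 − 1)/(2.4 − 1) = 0.27.

0.27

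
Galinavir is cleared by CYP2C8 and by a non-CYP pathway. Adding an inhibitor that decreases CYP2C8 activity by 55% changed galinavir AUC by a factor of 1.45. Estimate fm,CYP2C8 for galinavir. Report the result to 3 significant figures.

0.564

Let fm be the CYP2C8 fraction. New clearance relative to baseline = fm × 0.45 + (1 − fm).
AUC ratio = 1 / (new CL fraction), so new CL fraction = 1 / 1.45 = 0.6897.
fm × 0.45 + 1 − fm = 0.6897  ⇒  fm × (0.45 − 1) = −0.3103  ⇒  fm = 0.564.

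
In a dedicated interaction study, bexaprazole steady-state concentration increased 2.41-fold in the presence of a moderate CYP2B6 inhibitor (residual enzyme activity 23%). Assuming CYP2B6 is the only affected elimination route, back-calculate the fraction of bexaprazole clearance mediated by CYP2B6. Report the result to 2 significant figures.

Call the CYP2B6 fraction fm. After the interaction, CL_new/CL_old = fm × 0.23 + (1 − fm).
Steady-state concentration ratio = 1 / (new CL fraction), so new CL fraction = 1 / 2.41 = 0.4149.
fm × 0.23 + 1 − fm = 0.4149  ⇒  fm × (0.23 − 1) = −0.5851  ⇒  fm = 0.76.

0.76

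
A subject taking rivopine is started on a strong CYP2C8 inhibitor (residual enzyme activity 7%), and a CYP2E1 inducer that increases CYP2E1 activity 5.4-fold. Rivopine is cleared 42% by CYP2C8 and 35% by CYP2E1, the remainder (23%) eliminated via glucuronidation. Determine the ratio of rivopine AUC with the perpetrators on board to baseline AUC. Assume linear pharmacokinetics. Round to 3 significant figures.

0.465

CYP2C8: 0.42 × 0.07 = 0.0294
CYP2E1: 0.35 × 5.4 = 1.89
Other: 0.23 (unchanged)
CL_new/CL_old = 0.0294 + 1.89 + 0.23 = 2.1494.
Because AUC varies inversely with clearance, the combined effect is 1 / 2.1494 = 0.465.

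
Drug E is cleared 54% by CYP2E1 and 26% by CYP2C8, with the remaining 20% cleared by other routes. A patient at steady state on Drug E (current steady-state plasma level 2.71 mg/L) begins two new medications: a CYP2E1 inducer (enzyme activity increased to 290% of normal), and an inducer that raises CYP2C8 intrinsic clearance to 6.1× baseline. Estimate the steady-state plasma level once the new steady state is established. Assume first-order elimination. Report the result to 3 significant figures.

0.808 mg/L

CYP2E1: 0.54 × 2.9 = 1.566
CYP2C8: 0.26 × 6.1 = 1.586
Other: 0.2 (unchanged)
CL_new/CL_old = 1.566 + 1.586 + 0.2 = 3.352.
New steady-state plasma level = 2.71 / 3.352 = 0.808 mg/L (concentration scales inversely with clearance).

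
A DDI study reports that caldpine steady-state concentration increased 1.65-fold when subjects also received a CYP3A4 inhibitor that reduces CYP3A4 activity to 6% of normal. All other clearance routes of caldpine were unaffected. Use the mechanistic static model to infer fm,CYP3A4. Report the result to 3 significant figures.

Write x for the fraction cleared via CYP3A4. The observed steady-state concentration change means clearance fell to 1/1.65 = 0.6061 of baseline.
Only the CYP3A4 route changed, so 0.6061 = x·0.06 + (1 − x), giving x = 0.419.

0.419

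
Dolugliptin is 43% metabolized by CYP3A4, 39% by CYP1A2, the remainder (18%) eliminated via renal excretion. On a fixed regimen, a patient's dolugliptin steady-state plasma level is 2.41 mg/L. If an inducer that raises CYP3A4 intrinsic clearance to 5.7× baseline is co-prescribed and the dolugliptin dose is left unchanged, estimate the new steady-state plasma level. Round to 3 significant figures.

CYP3A4: 0.43 × 5.7 = 2.451
CYP1A2: 0.39 (unchanged)
Other: 0.18 (unchanged)
Relative clearance = 2.451 + 0.39 + 0.18 = 3.021.
With dosing unchanged, steady-state plasma level scales as 1/CL: 2.41 / 3.021 = 0.798 mg/L.

0.798 mg/L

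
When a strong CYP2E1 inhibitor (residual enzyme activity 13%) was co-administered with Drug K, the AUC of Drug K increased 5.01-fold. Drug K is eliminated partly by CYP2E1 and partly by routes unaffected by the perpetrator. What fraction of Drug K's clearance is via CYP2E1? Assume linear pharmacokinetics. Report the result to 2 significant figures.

Let x = fm,CYP2E1. Because AUC ∝ 1/CL, relative clearance fell to 1/5.01 = 0.1996.
Setting x·0.13 + (1 − x) = 0.1996 and solving: x = (0.1996 − 1)/(0.13 − 1) = 0.92.

0.92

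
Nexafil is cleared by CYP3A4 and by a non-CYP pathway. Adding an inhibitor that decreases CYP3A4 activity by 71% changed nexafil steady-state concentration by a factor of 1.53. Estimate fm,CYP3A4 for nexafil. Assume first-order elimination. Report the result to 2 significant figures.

Write x for the fraction cleared via CYP3A4. The observed steady-state concentration change means clearance fell to 1/1.53 = 0.6536 of baseline.
Setting x·0.29 + (1 − x) = 0.6536 and solving: x = (0.6536 − 1)/(0.29 − 1) = 0.49.

0.49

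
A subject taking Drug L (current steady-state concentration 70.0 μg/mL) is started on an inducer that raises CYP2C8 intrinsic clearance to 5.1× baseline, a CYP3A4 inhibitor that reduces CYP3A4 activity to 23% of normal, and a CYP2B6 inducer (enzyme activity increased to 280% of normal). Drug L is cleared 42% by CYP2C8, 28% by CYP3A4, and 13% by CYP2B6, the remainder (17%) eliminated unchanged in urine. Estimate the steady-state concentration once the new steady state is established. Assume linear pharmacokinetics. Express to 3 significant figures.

CYP2C8: 0.42 × 5.1 = 2.142
CYP3A4: 0.28 × 0.23 = 0.0644
CYP2B6: 0.13 × 2.8 = 0.364
Other: 0.17 (unchanged)
New clearance relative to baseline: 2.142 + 0.0644 + 0.364 + 0.17 = 2.7404.
Steady-state concentration ∝ 1/CL: new value = 70.0 / 2.7404 = 25.5 μg/mL.

25.5 μg/mL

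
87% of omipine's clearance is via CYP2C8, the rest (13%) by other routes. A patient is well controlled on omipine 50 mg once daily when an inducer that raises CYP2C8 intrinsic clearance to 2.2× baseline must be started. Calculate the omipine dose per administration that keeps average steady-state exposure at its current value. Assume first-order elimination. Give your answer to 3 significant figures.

102 mg

The CYP2C8 pathway (87% of clearance) rises to 2.2× activity: 0.87 × 2.2 = 1.914.
The remaining 13% of clearance is unaffected.
New clearance relative to baseline: 1.914 + 0.13 = 2.044.
Css,avg = (dose rate)/CL, so holding Css fixed requires dose ∝ CL: 50 × 2.044 = 102 mg.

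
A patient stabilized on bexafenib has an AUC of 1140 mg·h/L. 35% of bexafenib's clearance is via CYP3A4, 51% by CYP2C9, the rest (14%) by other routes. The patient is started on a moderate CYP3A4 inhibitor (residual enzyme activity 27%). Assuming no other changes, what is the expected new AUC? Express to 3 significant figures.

1.53 × 10³ mg·h/L

The CYP3A4 pathway (35% of clearance) falls to 0.27× activity: 0.35 × 0.27 = 0.0945.
CYP2C9 (51%) and the residual 14% are unaffected.
Relative clearance = 0.0945 + 0.51 + 0.14 = 0.7445.
With dosing unchanged, AUC scales as 1/CL: 1140 / 0.7445 = 1.53 × 10³ mg·h/L.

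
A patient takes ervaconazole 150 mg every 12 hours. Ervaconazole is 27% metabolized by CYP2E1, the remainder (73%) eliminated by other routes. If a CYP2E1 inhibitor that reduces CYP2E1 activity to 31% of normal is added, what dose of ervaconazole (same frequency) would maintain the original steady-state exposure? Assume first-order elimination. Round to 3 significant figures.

122 mg

CYP2E1: 0.27 × 0.31 = 0.0837
Other: 0.73 (unchanged)
New clearance relative to baseline: 0.0837 + 0.73 = 0.8137.
Exposure is unchanged when dose changes in proportion to clearance. New dose = 150 mg × 0.8137 = 122 mg.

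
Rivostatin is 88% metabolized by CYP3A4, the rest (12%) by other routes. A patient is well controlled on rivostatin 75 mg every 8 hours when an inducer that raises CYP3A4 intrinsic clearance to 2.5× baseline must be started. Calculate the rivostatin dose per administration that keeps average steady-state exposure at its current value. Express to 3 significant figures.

CYP3A4: 0.88 × 2.5 = 2.2
Other: 0.12 (unchanged)
New clearance relative to baseline: 2.2 + 0.12 = 2.32.
Css,avg = (dose rate)/CL, so holding Css fixed requires dose ∝ CL: 75 × 2.32 = 174 mg.

174 mg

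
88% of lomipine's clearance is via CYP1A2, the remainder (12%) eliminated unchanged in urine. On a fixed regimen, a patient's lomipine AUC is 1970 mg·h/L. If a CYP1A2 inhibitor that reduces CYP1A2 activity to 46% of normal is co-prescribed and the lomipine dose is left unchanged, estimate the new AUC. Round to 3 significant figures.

3.75 × 10³ mg·h/L

The CYP1A2 pathway (88% of clearance) falls to 0.46× activity: 0.88 × 0.46 = 0.4048.
The remaining 12% of clearance is unaffected.
New clearance relative to baseline: 0.4048 + 0.12 = 0.5248.
With dosing unchanged, AUC scales as 1/CL: 1970 / 0.5248 = 3.75 × 10³ mg·h/L.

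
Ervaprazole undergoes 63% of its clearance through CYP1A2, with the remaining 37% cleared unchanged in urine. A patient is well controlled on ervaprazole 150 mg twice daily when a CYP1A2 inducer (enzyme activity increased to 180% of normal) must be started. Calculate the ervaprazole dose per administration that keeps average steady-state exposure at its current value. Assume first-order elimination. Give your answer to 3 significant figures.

226 mg

CYP1A2: 0.63 × 1.8 = 1.134
Other: 0.37 (unchanged)
Relative clearance = 1.134 + 0.37 = 1.504.
Exposure is unchanged when dose changes in proportion to clearance. New dose = 150 mg × 1.504 = 226 mg.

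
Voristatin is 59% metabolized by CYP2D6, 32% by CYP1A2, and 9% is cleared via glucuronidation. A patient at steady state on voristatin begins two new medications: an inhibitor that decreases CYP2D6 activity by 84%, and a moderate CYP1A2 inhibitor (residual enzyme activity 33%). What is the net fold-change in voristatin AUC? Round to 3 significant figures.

The CYP2D6 pathway (59% of clearance) falls to 0.16× activity: 0.59 × 0.16 = 0.0944.
The CYP1A2 pathway (32% of clearance) falls to 0.33× activity: 0.32 × 0.33 = 0.1056.
Non-CYP routes (9%) are unchanged.
CL_new/CL_old = 0.0944 + 0.1056 + 0.09 = 0.29.
Because AUC varies inversely with clearance, the combined effect is 1 / 0.29 = 3.45.

3.45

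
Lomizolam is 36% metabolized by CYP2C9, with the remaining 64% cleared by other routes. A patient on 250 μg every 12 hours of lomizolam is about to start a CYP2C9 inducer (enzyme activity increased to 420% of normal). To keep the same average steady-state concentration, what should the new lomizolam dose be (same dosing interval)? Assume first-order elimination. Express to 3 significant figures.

The CYP2C9 pathway (36% of clearance) is boosted to 4.2× activity: 0.36 × 4.2 = 1.512.
Non-CYP routes (64%) are unchanged.
Relative clearance = 1.512 + 0.64 = 2.152.
Css,avg = (dose rate)/CL, so holding Css fixed requires dose ∝ CL: 250 × 2.152 = 538 μg.

538 μg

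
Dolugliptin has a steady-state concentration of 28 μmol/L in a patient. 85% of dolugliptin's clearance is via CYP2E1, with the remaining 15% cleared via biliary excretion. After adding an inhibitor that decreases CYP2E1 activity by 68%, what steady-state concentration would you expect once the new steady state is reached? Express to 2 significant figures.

66 μmol/L

The CYP2E1 pathway (85% of clearance) falls to 0.32× activity: 0.85 × 0.32 = 0.272.
The remaining 15% of clearance is unaffected.
Relative clearance = 0.272 + 0.15 = 0.422.
With dosing unchanged, steady-state concentration scales as 1/CL: 28 / 0.422 = 66 μmol/L.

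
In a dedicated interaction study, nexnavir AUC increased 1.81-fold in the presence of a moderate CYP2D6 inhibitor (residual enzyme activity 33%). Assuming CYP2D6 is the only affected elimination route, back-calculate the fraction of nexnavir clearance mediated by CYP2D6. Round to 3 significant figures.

Let fm be the CYP2D6 fraction. New clearance relative to baseline = fm × 0.33 + (1 − fm).
AUC ratio = 1 / (new CL fraction), so new CL fraction = 1 / 1.81 = 0.5525.
fm × 0.33 + 1 − fm = 0.5525  ⇒  fm × (0.33 − 1) = −0.4475  ⇒  fm = 0.668.

0.668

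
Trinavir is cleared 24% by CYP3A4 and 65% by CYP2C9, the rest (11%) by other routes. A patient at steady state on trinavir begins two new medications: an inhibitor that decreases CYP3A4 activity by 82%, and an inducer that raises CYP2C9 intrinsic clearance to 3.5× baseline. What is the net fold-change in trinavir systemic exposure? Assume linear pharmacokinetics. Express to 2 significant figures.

0.41

The CYP3A4 pathway (24% of clearance) drops to 0.18× activity: 0.24 × 0.18 = 0.0432.
The CYP2C9 pathway (65% of clearance) rises to 3.5× activity: 0.65 × 3.5 = 2.275.
The remaining 11% of clearance is unaffected.
Relative clearance = 0.0432 + 2.275 + 0.11 = 2.4282.
Net systemic exposure ratio = 1 / 2.4282 = 0.41.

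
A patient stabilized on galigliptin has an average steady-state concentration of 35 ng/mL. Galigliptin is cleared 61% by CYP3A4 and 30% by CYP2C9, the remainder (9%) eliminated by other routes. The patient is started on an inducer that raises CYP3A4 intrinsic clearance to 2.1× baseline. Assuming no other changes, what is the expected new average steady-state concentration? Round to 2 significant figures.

The CYP3A4 pathway (61% of clearance) rises to 2.1× activity: 0.61 × 2.1 = 1.281.
CYP2C9 (30%) and the residual 9% are unaffected.
Relative clearance = 1.281 + 0.3 + 0.09 = 1.671.
Average steady-state concentration ∝ 1/CL, so new value = 35 / 1.671 = 21 ng/mL.

21 ng/mL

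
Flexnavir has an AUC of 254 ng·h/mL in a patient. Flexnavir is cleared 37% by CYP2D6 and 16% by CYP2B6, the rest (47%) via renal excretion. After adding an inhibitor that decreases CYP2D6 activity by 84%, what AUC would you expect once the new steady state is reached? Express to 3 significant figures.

369 ng·h/mL

CYP2D6: 0.37 × 0.16 = 0.0592
CYP2B6: 0.16 (unchanged)
Other: 0.47 (unchanged)
Relative clearance = 0.0592 + 0.16 + 0.47 = 0.6892.
AUC ∝ 1/CL, so new value = 254 / 0.6892 = 369 ng·h/mL.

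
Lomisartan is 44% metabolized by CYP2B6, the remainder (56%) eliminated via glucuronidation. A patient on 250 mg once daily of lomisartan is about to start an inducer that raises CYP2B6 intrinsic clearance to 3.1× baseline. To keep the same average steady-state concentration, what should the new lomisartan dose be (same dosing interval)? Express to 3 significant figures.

The CYP2B6 pathway (44% of clearance) is boosted to 3.1× activity: 0.44 × 3.1 = 1.364.
The remaining 56% of clearance is unaffected.
CL_new/CL_old = 1.364 + 0.56 = 1.924.
To maintain the same steady-state level, dose must scale with clearance: new dose = 250 × 1.924 = 481 mg.

481 mg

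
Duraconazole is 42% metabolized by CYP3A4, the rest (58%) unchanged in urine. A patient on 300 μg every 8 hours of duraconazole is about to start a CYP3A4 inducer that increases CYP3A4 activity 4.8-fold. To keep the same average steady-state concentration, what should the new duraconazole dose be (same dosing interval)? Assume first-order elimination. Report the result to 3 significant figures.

779 μg

The CYP3A4 pathway (42% of clearance) rises to 4.8× activity: 0.42 × 4.8 = 2.016.
The remaining 58% of clearance is unaffected.
New clearance relative to baseline: 2.016 + 0.58 = 2.596.
To maintain the same steady-state level, dose must scale with clearance: new dose = 300 × 2.596 = 779 μg.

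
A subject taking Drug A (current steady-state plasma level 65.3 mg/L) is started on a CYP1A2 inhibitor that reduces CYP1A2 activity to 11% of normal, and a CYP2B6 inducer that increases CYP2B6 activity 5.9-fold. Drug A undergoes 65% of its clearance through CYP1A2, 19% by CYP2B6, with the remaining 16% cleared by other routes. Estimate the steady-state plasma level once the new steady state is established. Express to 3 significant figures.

The CYP1A2 pathway (65% of clearance) is reduced to 0.11× activity: 0.65 × 0.11 = 0.0715.
The CYP2B6 pathway (19% of clearance) rises to 5.9× activity: 0.19 × 5.9 = 1.121.
Non-CYP routes (16%) are unchanged.
New clearance relative to baseline: 0.0715 + 1.121 + 0.16 = 1.3525.
Dividing the baseline by the relative clearance: 65.3 / 1.3525 = 48.3 mg/L.

48.3 mg/L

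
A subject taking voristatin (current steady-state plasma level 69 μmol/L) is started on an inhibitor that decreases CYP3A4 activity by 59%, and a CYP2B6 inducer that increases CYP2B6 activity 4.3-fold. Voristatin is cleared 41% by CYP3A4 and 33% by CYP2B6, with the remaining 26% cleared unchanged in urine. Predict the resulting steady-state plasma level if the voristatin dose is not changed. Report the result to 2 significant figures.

CYP3A4: 0.41 × 0.41 = 0.1681
CYP2B6: 0.33 × 4.3 = 1.419
Other: 0.26 (unchanged)
New clearance relative to baseline: 0.1681 + 1.419 + 0.26 = 1.8471.
New steady-state plasma level = 69 / 1.8471 = 37 μmol/L (concentration scales inversely with clearance).

37 μmol/L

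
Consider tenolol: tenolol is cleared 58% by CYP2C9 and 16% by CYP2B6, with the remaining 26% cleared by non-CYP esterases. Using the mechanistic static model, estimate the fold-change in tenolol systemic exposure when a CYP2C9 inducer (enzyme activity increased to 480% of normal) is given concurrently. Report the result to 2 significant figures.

0.31

CYP2C9: 0.58 × 4.8 = 2.784
CYP2B6: 0.16 (unchanged)
Other: 0.26 (unchanged)
CL_new/CL_old = 2.784 + 0.16 + 0.26 = 3.204.
Systemic exposure ratio = CL_old/CL_new = 1 / 3.204 = 0.31.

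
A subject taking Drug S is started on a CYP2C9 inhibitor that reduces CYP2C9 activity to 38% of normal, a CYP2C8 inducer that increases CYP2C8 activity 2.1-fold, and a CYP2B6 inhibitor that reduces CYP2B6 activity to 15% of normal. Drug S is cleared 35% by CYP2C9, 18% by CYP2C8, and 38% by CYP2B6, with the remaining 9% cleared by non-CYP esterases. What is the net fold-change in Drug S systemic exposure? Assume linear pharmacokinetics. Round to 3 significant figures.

1.52

The CYP2C9 pathway (35% of clearance) drops to 0.38× activity: 0.35 × 0.38 = 0.133.
The CYP2C8 pathway (18% of clearance) rises to 2.1× activity: 0.18 × 2.1 = 0.378.
The CYP2B6 pathway (38% of clearance) falls to 0.15× activity: 0.38 × 0.15 = 0.057.
The remaining 9% of clearance is unaffected.
CL_new/CL_old = 0.133 + 0.378 + 0.057 + 0.09 = 0.658.
Systemic exposure ∝ 1/CL: fold-change = 1 / 0.658 = 1.52.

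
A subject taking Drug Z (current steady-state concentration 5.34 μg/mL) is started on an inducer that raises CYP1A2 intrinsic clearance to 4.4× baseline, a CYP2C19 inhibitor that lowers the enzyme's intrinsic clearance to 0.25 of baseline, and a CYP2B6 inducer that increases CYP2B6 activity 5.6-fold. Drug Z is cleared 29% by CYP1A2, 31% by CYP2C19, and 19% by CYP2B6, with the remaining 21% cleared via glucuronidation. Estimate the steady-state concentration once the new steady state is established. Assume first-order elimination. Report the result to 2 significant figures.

CYP1A2: 0.29 × 4.4 = 1.276
CYP2C19: 0.31 × 0.25 = 0.0775
CYP2B6: 0.19 × 5.6 = 1.064
Other: 0.21 (unchanged)
CL_new/CL_old = 1.276 + 0.0775 + 1.064 + 0.21 = 2.6275.
New steady-state concentration = 5.34 / 2.6275 = 2.0 μg/mL (concentration scales inversely with clearance).

2.0 μg/mL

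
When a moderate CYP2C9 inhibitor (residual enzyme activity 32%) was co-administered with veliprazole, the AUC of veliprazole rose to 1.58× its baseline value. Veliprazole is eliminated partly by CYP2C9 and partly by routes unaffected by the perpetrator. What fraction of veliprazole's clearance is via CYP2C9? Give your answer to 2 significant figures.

CL'/CL = 1 / 1.58 = 0.6329
0.32·fm + (1 − fm) = 0.6329
fm = (0.6329 − 1) / (0.32 − 1) = 0.54

0.54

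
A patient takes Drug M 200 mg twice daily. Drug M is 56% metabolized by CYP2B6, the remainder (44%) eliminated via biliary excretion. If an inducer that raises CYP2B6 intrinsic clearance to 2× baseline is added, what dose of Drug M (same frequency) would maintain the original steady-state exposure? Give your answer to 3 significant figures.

The CYP2B6 pathway (56% of clearance) increases to 2× activity: 0.56 × 2 = 1.12.
The remaining 44% of clearance is unaffected.
Relative clearance = 1.12 + 0.44 = 1.56.
Exposure is unchanged when dose changes in proportion to clearance. New dose = 200 mg × 1.56 = 312 mg.

312 mg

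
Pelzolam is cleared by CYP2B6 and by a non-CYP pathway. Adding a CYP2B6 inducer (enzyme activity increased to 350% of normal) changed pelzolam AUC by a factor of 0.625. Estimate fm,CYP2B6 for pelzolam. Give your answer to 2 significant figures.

0.24

Let x = fm,CYP2B6. Because AUC ∝ 1/CL, relative clearance rose to 1/0.625 = 1.6.
Setting x·3.5 + (1 − x) = 1.6 and solving: x = (1.6 − 1)/(3.5 − 1) = 0.24.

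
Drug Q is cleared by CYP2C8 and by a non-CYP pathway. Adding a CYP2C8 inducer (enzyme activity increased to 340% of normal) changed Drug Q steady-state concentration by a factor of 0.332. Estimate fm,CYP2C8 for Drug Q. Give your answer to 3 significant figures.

0.838

Let fm be the CYP2C8 fraction. New clearance relative to baseline = fm × 3.4 + (1 − fm).
Steady-state concentration ratio = 1 / (new CL fraction), so new CL fraction = 1 / 0.332 = 3.012.
fm × 3.4 + 1 − fm = 3.012  ⇒  fm × (3.4 − 1) = 2.012  ⇒  fm = 0.838.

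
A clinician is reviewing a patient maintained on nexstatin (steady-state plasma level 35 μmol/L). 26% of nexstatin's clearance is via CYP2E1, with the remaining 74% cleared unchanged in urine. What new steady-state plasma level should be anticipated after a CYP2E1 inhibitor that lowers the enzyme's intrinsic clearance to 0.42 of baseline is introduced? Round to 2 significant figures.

CYP2E1: 0.26 × 0.42 = 0.1092
Other: 0.74 (unchanged)
CL_new/CL_old = 0.1092 + 0.74 = 0.8492.
New steady-state plasma level = baseline ÷ relative clearance = 35 / 0.8492 = 41 μmol/L.

41 μmol/L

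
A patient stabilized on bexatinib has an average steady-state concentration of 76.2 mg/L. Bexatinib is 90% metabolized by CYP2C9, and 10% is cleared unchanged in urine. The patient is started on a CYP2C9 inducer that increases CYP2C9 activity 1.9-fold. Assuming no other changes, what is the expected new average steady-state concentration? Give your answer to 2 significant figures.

The CYP2C9 pathway (90% of clearance) is boosted to 1.9× activity: 0.9 × 1.9 = 1.71.
Non-CYP routes (10%) are unchanged.
Relative clearance = 1.71 + 0.1 = 1.81.
With dosing unchanged, average steady-state concentration scales as 1/CL: 76.2 / 1.81 = 42 mg/L.

42 mg/L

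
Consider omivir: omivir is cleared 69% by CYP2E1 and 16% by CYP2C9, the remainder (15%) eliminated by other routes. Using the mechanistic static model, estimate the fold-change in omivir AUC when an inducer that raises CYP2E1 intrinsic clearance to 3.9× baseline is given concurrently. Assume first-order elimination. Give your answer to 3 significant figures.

0.333

CYP2E1: 0.69 × 3.9 = 2.691
CYP2C9: 0.16 (unchanged)
Other: 0.15 (unchanged)
CL_new/CL_old = 2.691 + 0.16 + 0.15 = 3.001.
AUC ratio = CL_old/CL_new = 1 / 3.001 = 0.333.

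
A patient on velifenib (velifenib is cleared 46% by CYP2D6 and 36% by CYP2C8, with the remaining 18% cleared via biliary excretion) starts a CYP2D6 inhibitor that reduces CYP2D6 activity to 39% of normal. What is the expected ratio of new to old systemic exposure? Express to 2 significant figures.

CYP2D6: 0.46 × 0.39 = 0.1794
CYP2C8: 0.36 (unchanged)
Other: 0.18 (unchanged)
Relative clearance = 0.1794 + 0.36 + 0.18 = 0.7194.
Systemic exposure ratio = CL_old/CL_new = 1 / 0.7194 = 1.4.

1.4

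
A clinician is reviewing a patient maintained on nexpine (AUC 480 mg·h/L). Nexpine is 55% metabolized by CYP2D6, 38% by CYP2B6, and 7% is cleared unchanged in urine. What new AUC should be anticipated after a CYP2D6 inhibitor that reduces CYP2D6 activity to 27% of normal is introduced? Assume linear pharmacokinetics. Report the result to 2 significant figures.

The CYP2D6 pathway (55% of clearance) drops to 0.27× activity: 0.55 × 0.27 = 0.1485.
CYP2B6 (38%) and the residual 7% are unaffected.
New clearance relative to baseline: 0.1485 + 0.38 + 0.07 = 0.5985.
New AUC = baseline ÷ relative clearance = 480 / 0.5985 = 8.0 × 10² mg·h/L.

8.0 × 10² mg·h/L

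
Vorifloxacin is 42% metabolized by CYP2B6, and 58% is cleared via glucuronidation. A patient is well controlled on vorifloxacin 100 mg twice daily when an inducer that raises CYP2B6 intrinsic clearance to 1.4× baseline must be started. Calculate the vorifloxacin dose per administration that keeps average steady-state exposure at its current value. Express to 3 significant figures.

CYP2B6: 0.42 × 1.4 = 0.588
Other: 0.58 (unchanged)
CL_new/CL_old = 0.588 + 0.58 = 1.168.
Css,avg = (dose rate)/CL, so holding Css fixed requires dose ∝ CL: 100 × 1.168 = 117 mg.

117 mg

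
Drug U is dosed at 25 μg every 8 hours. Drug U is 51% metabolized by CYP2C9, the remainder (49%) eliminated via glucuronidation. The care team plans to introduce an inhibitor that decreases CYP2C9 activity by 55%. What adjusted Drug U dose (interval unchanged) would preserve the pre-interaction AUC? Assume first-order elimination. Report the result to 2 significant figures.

18 μg

The CYP2C9 pathway (51% of clearance) is reduced to 0.45× activity: 0.51 × 0.45 = 0.2295.
Non-CYP routes (49%) are unchanged.
New clearance relative to baseline: 0.2295 + 0.49 = 0.7195.
To maintain the same steady-state level, dose must scale with clearance: new dose = 25 × 0.7195 = 18 μg.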